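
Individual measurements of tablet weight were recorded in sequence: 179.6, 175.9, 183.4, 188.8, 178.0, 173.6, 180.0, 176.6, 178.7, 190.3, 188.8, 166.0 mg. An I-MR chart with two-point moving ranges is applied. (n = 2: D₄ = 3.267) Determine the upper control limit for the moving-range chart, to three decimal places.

23.641

Moving ranges: 3.7, 7.5, 5.4, 10.8, 4.4, 6.4, 3.4, 2.1, 11.6, 1.5, 22.8; M̄R̄ = 79.6000 / 11 = 7.2364
UCL_MR = D₄·M̄R̄ = 3.267 × 7.2364 = 23.6412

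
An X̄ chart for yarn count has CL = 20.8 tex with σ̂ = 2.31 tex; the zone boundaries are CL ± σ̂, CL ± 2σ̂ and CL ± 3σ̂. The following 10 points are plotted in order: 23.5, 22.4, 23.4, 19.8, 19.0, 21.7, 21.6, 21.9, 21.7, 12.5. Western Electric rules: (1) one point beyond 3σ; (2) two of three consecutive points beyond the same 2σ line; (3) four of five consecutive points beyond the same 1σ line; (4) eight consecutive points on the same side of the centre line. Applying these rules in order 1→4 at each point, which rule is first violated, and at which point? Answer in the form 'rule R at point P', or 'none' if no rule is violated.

Zone of each point (C = within 1σ̂, B = 1σ̂–2σ̂, A = 2σ̂–3σ̂, * = beyond 3σ̂; sign = side of CL): 1:+B, 2:+C, 3:+B, 4:-C, 5:-C, 6:+C, 7:+C, 8:+C, 9:+C, 10:-*
Rule 1 (one point beyond the 3σ limits) is satisfied at point 10.

rule 1 at point 10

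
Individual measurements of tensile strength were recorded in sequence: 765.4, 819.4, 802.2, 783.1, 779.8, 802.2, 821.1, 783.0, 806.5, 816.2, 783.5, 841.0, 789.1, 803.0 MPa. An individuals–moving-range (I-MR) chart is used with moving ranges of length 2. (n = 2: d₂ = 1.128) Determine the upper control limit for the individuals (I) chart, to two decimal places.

873.78

X̄ = (765.4 + 819.4 + 802.2 + 783.1 + 779.8 + 802.2 + 821.1 + 783.0 + 806.5 + 816.2 + 783.5 + 841.0 + 789.1 + 803.0) / 14 = 799.6786
Moving ranges: 54.0, 17.2, 19.1, 3.3, 22.4, 18.9, 38.1, 23.5, 9.7, 32.7, 57.5, 51.9, 13.9; M̄R̄ = 362.2000 / 13 = 27.8615
UCL = X̄ + 3·M̄R̄/d₂ = 799.6786 + 3 × 27.8615 / 1.128 = 873.7784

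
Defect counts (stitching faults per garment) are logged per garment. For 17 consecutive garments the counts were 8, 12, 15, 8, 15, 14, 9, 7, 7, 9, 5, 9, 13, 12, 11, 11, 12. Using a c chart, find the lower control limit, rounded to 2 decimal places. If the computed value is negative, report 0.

c̄ = (8 + 12 + 15 + 8 + 15 + 14 + 9 + 7 + 7 + 9 + 5 + 9 + 13 + 12 + 11 + 11 + 12) / 17 = 177 / 17 = 10.4118
LCL = c̄ − 3√c̄ = 10.4118 − 3 × 3.2267 = 0.7316

0.73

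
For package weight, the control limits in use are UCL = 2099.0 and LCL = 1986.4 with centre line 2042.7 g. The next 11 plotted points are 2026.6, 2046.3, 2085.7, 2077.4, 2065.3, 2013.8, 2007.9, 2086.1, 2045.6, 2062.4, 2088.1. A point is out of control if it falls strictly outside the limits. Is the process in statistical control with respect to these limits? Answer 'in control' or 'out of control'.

in control

All 11 points lie within [1986.4, 2099.0].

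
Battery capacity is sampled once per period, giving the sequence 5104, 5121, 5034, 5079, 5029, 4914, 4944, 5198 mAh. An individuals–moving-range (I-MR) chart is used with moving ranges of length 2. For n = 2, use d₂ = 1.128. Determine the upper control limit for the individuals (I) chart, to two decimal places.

5280.08

X̄ = (5104 + 5121 + 5034 + 5079 + 5029 + 4914 + 4944 + 5198) / 8 = 5052.8750
Moving ranges: 17, 87, 45, 50, 115, 30, 254; M̄R̄ = 598.0000 / 7 = 85.4286
UCL = X̄ + 3·M̄R̄/d₂ = 5052.8750 + 3 × 85.4286 / 1.128 = 5280.0786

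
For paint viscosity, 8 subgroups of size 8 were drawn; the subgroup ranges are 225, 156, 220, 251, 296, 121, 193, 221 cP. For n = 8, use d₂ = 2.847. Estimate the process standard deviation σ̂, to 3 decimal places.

R̄ = (225 + 156 + 220 + 251 + 296 + 121 + 193 + 221) / 8 = 210.3750
σ̂ = R̄ / d₂ = 210.3750 / 2.847 = 73.8936

73.894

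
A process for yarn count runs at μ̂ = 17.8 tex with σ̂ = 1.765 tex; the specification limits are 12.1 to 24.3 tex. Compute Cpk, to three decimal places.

Cpu = (USL − μ̂) / (3σ̂) = (24.3 − 17.8) / (3 × 1.765) = 1.2276; Cpl = (μ̂ − LSL) / (3σ̂) = (17.8 − 12.1) / (3 × 1.765) = 1.0765; Cpk = min(Cpu, Cpl) = 1.0765

1.076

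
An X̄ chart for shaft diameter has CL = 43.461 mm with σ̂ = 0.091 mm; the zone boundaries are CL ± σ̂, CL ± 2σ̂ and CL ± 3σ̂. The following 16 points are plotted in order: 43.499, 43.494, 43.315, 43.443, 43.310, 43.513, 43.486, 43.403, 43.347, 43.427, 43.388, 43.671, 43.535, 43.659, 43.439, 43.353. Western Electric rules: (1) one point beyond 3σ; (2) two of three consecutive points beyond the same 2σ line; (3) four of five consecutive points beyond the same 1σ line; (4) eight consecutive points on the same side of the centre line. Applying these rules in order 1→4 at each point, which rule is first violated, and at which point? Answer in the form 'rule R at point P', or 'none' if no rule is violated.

Zone of each point (C = within 1σ̂, B = 1σ̂–2σ̂, A = 2σ̂–3σ̂, * = beyond 3σ̂; sign = side of CL): 1:+C, 2:+C, 3:-B, 4:-C, 5:-B, 6:+C, 7:+C, 8:-C, 9:-B, 10:-C, 11:-C, 12:+A, 13:+C, 14:+A, 15:-C, 16:-B
Rule 2 (two of three consecutive points beyond the same 2σ limit) is satisfied at point 14.

rule 2 at point 14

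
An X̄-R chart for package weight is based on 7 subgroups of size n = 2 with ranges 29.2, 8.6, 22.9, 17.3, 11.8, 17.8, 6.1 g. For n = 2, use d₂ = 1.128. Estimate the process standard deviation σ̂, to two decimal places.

R̄ = (29.2 + 8.6 + 22.9 + 17.3 + 11.8 + 17.8 + 6.1) / 7 = 16.2429
σ̂ = R̄ / d₂ = 16.2429 / 1.128 = 14.3997

14.40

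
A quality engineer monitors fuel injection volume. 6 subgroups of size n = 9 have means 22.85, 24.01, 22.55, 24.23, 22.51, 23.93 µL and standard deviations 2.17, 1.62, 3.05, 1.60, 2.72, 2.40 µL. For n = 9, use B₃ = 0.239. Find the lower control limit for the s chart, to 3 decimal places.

s̄ = (2.17 + 1.62 + 3.05 + 1.60 + 2.72 + 2.40) / 6 = 2.2600
LCL_s = B₃·s̄ = 0.239 × 2.2600 = 0.5401

0.540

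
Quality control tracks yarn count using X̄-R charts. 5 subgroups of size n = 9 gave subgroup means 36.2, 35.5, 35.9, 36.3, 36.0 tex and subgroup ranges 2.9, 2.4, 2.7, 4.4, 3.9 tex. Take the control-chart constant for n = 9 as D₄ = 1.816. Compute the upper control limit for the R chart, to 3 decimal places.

5.920

R̄ = (2.9 + 2.4 + 2.7 + 4.4 + 3.9) / 5 = 16.3000 / 5 = 3.2600
UCL_R = D₄·R̄ = 1.816 × 3.2600 = 5.9202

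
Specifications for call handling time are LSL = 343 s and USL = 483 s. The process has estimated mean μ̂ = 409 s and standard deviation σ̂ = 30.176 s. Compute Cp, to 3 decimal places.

Cp = (USL − LSL) / (6σ̂) = (483 − 343) / (6 × 30.176) = 140.0000 / 181.0560 = 0.7732

0.773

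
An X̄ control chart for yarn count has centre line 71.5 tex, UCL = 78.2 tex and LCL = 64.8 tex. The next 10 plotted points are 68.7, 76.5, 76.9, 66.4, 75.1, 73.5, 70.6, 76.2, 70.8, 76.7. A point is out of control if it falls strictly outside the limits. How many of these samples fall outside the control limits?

0

All 10 points lie within [64.8, 78.2].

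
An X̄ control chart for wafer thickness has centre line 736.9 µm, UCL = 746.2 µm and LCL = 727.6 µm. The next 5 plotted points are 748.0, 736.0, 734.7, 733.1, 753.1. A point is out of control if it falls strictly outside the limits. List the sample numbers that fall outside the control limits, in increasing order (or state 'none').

1, 5

Compare each point to [727.6, 746.2]: sample 1 = 748.0 > UCL; sample 5 = 753.1 > UCL.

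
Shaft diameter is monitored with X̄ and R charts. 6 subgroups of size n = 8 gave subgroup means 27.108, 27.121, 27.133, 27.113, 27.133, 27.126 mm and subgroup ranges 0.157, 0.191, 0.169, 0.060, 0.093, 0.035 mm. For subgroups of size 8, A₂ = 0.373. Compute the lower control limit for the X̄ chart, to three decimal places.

X̄̄ = (27.108 + 27.121 + 27.133 + 27.113 + 27.133 + 27.126) / 6 = 162.7340 / 6 = 27.1223
R̄ = (0.157 + 0.191 + 0.169 + 0.060 + 0.093 + 0.035) / 6 = 0.7050 / 6 = 0.1175
LCL = X̄̄ − A₂·R̄ = 27.1223 − 0.373 × 0.1175 = 27.0785

27.079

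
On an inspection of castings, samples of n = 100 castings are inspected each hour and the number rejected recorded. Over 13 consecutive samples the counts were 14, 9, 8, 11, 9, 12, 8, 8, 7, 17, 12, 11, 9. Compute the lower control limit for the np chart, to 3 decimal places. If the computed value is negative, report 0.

p̄ = Σdᵢ / (k·n) = 135 / (13 × 100) = 0.10385
LCL = np̄ − 3·√(np̄(1−p̄)) = 10.3846 − 3 × 3.0506 = 1.2328

1.233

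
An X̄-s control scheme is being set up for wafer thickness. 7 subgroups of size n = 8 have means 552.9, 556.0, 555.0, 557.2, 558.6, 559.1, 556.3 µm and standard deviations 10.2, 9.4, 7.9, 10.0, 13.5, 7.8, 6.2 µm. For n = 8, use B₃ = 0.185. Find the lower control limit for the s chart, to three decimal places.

1.718

s̄ = (10.2 + 9.4 + 7.9 + 10.0 + 13.5 + 7.8 + 6.2) / 7 = 9.2857
LCL_s = B₃·s̄ = 0.185 × 9.2857 = 1.7179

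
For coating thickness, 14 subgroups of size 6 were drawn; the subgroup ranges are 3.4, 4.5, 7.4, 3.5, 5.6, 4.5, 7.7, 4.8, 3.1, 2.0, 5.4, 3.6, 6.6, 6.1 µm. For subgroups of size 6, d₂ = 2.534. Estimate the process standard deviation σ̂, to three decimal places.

R̄ = (3.4 + 4.5 + 7.4 + 3.5 + 5.6 + 4.5 + 7.7 + 4.8 + 3.1 + 2.0 + 5.4 + 3.6 + 6.6 + 6.1) / 14 = 4.8714
σ̂ = R̄ / d₂ = 4.8714 / 2.534 = 1.9224

1.922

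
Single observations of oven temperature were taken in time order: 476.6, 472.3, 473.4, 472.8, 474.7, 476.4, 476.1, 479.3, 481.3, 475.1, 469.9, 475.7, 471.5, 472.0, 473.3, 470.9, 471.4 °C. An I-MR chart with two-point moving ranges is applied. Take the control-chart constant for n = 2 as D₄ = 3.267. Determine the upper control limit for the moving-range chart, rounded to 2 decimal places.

8.41

Moving ranges: 4.3, 1.1, 0.6, 1.9, 1.7, 0.3, 3.2, 2.0, 6.2, 5.2, 5.8, 4.2, 0.5, 1.3, 2.4, 0.5; M̄R̄ = 41.2000 / 16 = 2.5750
UCL_MR = D₄·M̄R̄ = 3.267 × 2.5750 = 8.4125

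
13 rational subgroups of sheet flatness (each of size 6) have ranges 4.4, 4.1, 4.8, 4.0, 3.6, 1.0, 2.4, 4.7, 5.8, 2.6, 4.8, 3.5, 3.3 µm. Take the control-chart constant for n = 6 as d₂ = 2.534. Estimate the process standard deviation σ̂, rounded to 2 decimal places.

R̄ = (4.4 + 4.1 + 4.8 + 4.0 + 3.6 + 1.0 + 2.4 + 4.7 + 5.8 + 2.6 + 4.8 + 3.5 + 3.3) / 13 = 3.7692
σ̂ = R̄ / d₂ = 3.7692 / 2.534 = 1.4875

1.49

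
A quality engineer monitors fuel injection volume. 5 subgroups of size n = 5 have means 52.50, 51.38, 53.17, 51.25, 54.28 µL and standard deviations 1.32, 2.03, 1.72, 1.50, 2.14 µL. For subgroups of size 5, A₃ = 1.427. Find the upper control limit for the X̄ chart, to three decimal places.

X̄̄ = (52.50 + 51.38 + 53.17 + 51.25 + 54.28) / 5 = 52.5160
s̄ = (1.32 + 2.03 + 1.72 + 1.50 + 2.14) / 5 = 1.7420
UCL = X̄̄ + A₃·s̄ = 52.5160 + 1.427 × 1.7420 = 55.0018

55.002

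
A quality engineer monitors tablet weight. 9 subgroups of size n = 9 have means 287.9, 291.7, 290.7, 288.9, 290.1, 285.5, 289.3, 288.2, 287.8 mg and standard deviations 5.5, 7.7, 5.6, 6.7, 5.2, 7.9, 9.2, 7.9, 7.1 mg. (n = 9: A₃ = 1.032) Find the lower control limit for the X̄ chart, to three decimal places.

X̄̄ = (287.9 + 291.7 + 290.7 + 288.9 + 290.1 + 285.5 + 289.3 + 288.2 + 287.8) / 9 = 288.9000
s̄ = (5.5 + 7.7 + 5.6 + 6.7 + 5.2 + 7.9 + 9.2 + 7.9 + 7.1) / 9 = 6.9778
LCL = X̄̄ − A₃·s̄ = 288.9000 − 1.032 × 6.9778 = 281.6989

281.699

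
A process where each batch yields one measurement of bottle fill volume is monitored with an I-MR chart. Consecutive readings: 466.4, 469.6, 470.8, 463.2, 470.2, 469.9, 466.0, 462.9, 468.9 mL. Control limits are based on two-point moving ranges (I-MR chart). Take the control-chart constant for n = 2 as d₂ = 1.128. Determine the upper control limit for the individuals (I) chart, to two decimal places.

478.28

X̄ = (466.4 + 469.6 + 470.8 + 463.2 + 470.2 + 469.9 + 466.0 + 462.9 + 468.9) / 9 = 467.5444
Moving ranges: 3.2, 1.2, 7.6, 7.0, 0.3, 3.9, 3.1, 6.0; M̄R̄ = 32.3000 / 8 = 4.0375
UCL = X̄ + 3·M̄R̄/d₂ = 467.5444 + 3 × 4.0375 / 1.128 = 478.2825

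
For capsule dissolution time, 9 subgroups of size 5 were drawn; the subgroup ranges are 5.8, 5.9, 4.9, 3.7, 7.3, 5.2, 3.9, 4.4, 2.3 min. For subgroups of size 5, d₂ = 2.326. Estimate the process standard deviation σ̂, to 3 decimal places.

2.073

R̄ = (5.8 + 5.9 + 4.9 + 3.7 + 7.3 + 5.2 + 3.9 + 4.4 + 2.3) / 9 = 4.8222
σ̂ = R̄ / d₂ = 4.8222 / 2.326 = 2.0732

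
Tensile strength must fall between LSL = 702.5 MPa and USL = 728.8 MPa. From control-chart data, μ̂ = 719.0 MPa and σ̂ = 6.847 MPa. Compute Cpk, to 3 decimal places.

0.477

Cpu = (USL − μ̂) / (3σ̂) = (728.8 − 719.0) / (3 × 6.847) = 0.4771; Cpl = (μ̂ − LSL) / (3σ̂) = (719.0 − 702.5) / (3 × 6.847) = 0.8033; Cpk = min(Cpu, Cpl) = 0.4771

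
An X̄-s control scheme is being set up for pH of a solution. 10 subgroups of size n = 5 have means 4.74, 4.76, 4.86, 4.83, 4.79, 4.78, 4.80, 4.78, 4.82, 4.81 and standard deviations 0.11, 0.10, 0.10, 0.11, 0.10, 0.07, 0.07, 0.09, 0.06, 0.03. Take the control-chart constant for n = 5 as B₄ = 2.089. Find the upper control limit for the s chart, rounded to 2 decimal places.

s̄ = (0.11 + 0.10 + 0.10 + 0.11 + 0.10 + 0.07 + 0.07 + 0.09 + 0.06 + 0.03) / 10 = 0.0840
UCL_s = B₄·s̄ = 2.089 × 0.0840 = 0.1755

0.18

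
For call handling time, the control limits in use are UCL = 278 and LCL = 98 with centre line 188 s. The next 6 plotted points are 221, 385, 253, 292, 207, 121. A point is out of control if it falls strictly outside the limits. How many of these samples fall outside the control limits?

2

Compare each point to [98, 278]: sample 2 = 385 > UCL; sample 4 = 292 > UCL.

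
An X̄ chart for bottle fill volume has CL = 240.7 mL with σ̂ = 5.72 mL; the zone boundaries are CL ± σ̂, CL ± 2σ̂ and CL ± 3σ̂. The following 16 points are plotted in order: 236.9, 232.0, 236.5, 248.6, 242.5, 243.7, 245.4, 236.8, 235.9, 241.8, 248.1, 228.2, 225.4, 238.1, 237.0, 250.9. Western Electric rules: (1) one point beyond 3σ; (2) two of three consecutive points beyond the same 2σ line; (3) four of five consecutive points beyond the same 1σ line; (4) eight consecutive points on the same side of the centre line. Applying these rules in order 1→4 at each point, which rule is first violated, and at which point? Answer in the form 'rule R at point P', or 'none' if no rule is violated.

rule 2 at point 13

Zone of each point (C = within 1σ̂, B = 1σ̂–2σ̂, A = 2σ̂–3σ̂, * = beyond 3σ̂; sign = side of CL): 1:-C, 2:-B, 3:-C, 4:+B, 5:+C, 6:+C, 7:+C, 8:-C, 9:-C, 10:+C, 11:+B, 12:-A, 13:-A, 14:-C, 15:-C, 16:+B
Rule 2 (two of three consecutive points beyond the same 2σ limit) is satisfied at point 13.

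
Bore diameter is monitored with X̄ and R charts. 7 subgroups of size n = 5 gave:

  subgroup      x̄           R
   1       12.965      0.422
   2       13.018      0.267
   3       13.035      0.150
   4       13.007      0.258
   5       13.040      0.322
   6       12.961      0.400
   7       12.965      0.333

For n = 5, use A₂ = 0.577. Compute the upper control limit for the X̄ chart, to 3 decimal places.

X̄̄ = (12.965 + 13.018 + 13.035 + 13.007 + 13.040 + 12.961 + 12.965) / 7 = 90.9910 / 7 = 12.9987
R̄ = (0.422 + 0.267 + 0.150 + 0.258 + 0.322 + 0.400 + 0.333) / 7 = 2.1520 / 7 = 0.3074
UCL = X̄̄ + A₂·R̄ = 12.9987 + 0.577 × 0.3074 = 13.1761

13.176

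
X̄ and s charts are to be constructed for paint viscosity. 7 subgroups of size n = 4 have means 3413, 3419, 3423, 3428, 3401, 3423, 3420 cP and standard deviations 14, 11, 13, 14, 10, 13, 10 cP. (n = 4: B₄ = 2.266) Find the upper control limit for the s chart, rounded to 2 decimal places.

s̄ = (14 + 11 + 13 + 14 + 10 + 13 + 10) / 7 = 12.1429
UCL_s = B₄·s̄ = 2.266 × 12.1429 = 27.5157

27.52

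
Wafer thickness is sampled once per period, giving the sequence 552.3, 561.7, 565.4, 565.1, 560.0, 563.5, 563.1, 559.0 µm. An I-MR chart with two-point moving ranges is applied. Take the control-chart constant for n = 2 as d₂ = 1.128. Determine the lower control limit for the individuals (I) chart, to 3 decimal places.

551.194

X̄ = (552.3 + 561.7 + 565.4 + 565.1 + 560.0 + 563.5 + 563.1 + 559.0) / 8 = 561.2625
Moving ranges: 9.4, 3.7, 0.3, 5.1, 3.5, 0.4, 4.1; M̄R̄ = 26.5000 / 7 = 3.7857
LCL = X̄ − 3·M̄R̄/d₂ = 561.2625 − 3 × 3.7857 / 1.128 = 551.1941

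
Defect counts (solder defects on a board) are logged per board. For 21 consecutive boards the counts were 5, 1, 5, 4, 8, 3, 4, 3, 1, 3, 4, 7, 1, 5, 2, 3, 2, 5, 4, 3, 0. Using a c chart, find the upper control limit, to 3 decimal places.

c̄ = (5 + 1 + 5 + 4 + 8 + 3 + 4 + 3 + 1 + 3 + 4 + 7 + 1 + 5 + 2 + 3 + 2 + 5 + 4 + 3 + 0) / 21 = 73 / 21 = 3.4762
UCL = c̄ + 3√c̄ = 3.4762 + 3 × √3.4762 = 3.4762 + 3 × 1.8645 = 9.0696

9.070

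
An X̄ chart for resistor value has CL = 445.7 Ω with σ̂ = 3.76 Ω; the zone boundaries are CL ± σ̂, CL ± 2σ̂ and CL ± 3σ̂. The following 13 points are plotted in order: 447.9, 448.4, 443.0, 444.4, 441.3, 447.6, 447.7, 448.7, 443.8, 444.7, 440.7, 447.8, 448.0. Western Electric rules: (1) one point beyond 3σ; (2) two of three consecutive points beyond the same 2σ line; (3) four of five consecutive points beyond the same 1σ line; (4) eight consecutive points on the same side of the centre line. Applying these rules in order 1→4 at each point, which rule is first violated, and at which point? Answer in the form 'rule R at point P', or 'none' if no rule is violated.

none

Zone of each point (C = within 1σ̂, B = 1σ̂–2σ̂, A = 2σ̂–3σ̂, * = beyond 3σ̂; sign = side of CL): 1:+C, 2:+C, 3:-C, 4:-C, 5:-B, 6:+C, 7:+C, 8:+C, 9:-C, 10:-C, 11:-B, 12:+C, 13:+C
No rule fires across all 13 points.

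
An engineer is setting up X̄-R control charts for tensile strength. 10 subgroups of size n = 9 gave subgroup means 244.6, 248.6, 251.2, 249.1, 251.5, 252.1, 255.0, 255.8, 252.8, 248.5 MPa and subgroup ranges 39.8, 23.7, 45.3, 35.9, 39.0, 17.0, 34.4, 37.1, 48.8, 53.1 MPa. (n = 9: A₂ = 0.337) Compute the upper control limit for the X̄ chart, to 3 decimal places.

X̄̄ = (244.6 + 248.6 + 251.2 + 249.1 + 251.5 + 252.1 + 255.0 + 255.8 + 252.8 + 248.5) / 10 = 2509.2000 / 10 = 250.9200
R̄ = (39.8 + 23.7 + 45.3 + 35.9 + 39.0 + 17.0 + 34.4 + 37.1 + 48.8 + 53.1) / 10 = 374.1000 / 10 = 37.4100
UCL = X̄̄ + A₂·R̄ = 250.9200 + 0.337 × 37.4100 = 263.5272

263.527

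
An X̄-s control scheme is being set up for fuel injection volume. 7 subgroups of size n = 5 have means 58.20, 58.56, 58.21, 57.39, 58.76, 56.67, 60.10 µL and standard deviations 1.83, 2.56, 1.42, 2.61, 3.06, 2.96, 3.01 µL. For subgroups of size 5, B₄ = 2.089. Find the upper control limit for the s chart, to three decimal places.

s̄ = (1.83 + 2.56 + 1.42 + 2.61 + 3.06 + 2.96 + 3.01) / 7 = 2.4929
UCL_s = B₄·s̄ = 2.089 × 2.4929 = 5.2076

5.208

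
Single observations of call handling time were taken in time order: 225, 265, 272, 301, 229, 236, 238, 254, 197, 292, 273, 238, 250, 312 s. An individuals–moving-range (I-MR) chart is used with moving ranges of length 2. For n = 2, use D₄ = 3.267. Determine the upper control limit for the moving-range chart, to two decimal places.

113.84

Moving ranges: 40, 7, 29, 72, 7, 2, 16, 57, 95, 19, 35, 12, 62; M̄R̄ = 453.0000 / 13 = 34.8462
UCL_MR = D₄·M̄R̄ = 3.267 × 34.8462 = 113.8424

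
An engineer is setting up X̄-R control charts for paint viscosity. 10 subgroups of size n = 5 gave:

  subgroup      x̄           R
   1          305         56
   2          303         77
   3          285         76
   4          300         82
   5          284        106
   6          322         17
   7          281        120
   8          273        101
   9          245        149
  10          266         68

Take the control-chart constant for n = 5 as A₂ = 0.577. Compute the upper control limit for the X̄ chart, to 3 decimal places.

335.560

X̄̄ = (305 + 303 + 285 + 300 + 284 + 322 + 281 + 273 + 245 + 266) / 10 = 2864.0000 / 10 = 286.4000
R̄ = (56 + 77 + 76 + 82 + 106 + 17 + 120 + 101 + 149 + 68) / 10 = 852.0000 / 10 = 85.2000
UCL = X̄̄ + A₂·R̄ = 286.4000 + 0.577 × 85.2000 = 335.5604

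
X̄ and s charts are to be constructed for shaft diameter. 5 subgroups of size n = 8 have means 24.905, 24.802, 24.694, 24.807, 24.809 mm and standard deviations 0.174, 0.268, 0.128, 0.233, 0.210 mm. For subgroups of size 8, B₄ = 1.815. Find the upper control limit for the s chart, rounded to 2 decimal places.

0.37

s̄ = (0.174 + 0.268 + 0.128 + 0.233 + 0.210) / 5 = 0.2026
UCL_s = B₄·s̄ = 1.815 × 0.2026 = 0.3677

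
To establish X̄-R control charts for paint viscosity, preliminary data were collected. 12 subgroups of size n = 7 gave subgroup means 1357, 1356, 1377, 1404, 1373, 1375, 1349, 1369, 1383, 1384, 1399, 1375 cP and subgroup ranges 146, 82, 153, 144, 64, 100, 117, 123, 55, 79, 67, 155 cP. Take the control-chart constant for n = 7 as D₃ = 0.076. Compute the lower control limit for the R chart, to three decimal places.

8.138

R̄ = (146 + 82 + 153 + 144 + 64 + 100 + 117 + 123 + 55 + 79 + 67 + 155) / 12 = 1285.0000 / 12 = 107.0833
LCL_R = D₃·R̄ = 0.076 × 107.0833 = 8.1383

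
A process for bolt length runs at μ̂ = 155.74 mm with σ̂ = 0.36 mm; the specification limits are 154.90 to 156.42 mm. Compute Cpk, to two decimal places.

0.63

Cpu = (USL − μ̂) / (3σ̂) = (156.42 − 155.74) / (3 × 0.36) = 0.6296; Cpl = (μ̂ − LSL) / (3σ̂) = (155.74 − 154.90) / (3 × 0.36) = 0.7778; Cpk = min(Cpu, Cpl) = 0.6296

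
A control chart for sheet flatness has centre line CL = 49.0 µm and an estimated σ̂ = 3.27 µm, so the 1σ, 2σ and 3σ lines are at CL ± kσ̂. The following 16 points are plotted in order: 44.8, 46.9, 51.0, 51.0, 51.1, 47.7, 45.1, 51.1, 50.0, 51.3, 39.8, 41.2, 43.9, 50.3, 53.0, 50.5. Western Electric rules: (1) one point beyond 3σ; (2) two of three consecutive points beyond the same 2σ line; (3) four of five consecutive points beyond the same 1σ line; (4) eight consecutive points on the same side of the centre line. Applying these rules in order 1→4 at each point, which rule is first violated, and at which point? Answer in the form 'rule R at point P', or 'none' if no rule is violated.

Zone of each point (C = within 1σ̂, B = 1σ̂–2σ̂, A = 2σ̂–3σ̂, * = beyond 3σ̂; sign = side of CL): 1:-B, 2:-C, 3:+C, 4:+C, 5:+C, 6:-C, 7:-B, 8:+C, 9:+C, 10:+C, 11:-A, 12:-A, 13:-B, 14:+C, 15:+B, 16:+C
Rule 2 (two of three consecutive points beyond the same 2σ limit) is satisfied at point 12.

rule 2 at point 12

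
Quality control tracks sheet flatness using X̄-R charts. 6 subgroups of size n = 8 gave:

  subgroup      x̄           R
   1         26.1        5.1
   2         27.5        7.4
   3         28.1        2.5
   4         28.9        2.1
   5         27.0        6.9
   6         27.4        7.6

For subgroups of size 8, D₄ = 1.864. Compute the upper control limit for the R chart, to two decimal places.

9.82

R̄ = (5.1 + 7.4 + 2.5 + 2.1 + 6.9 + 7.6) / 6 = 31.6000 / 6 = 5.2667
UCL_R = D₄·R̄ = 1.864 × 5.2667 = 9.8171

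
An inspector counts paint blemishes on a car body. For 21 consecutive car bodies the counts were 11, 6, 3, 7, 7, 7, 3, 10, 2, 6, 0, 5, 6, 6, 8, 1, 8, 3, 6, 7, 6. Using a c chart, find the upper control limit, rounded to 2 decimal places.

c̄ = (11 + 6 + 3 + 7 + 7 + 7 + 3 + 10 + 2 + 6 + 0 + 5 + 6 + 6 + 8 + 1 + 8 + 3 + 6 + 7 + 6) / 21 = 118 / 21 = 5.6190
UCL = c̄ + 3√c̄ = 5.6190 + 3 × √5.6190 = 5.6190 + 3 × 2.3705 = 12.7304

12.73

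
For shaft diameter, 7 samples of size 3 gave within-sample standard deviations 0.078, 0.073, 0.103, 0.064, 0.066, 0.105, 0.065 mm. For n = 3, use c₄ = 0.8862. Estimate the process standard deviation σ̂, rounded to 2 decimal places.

s̄ = (0.078 + 0.073 + 0.103 + 0.064 + 0.066 + 0.105 + 0.065) / 7 = 0.0791
σ̂ = s̄ / c₄ = 0.0791 / 0.8862 = 0.0893

0.09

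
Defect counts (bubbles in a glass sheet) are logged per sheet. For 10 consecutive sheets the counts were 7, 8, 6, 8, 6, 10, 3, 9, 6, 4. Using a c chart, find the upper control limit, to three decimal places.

c̄ = (7 + 8 + 6 + 8 + 6 + 10 + 3 + 9 + 6 + 4) / 10 = 67 / 10 = 6.7000
UCL = c̄ + 3√c̄ = 6.7000 + 3 × √6.7000 = 6.7000 + 3 × 2.5884 = 14.4653

14.465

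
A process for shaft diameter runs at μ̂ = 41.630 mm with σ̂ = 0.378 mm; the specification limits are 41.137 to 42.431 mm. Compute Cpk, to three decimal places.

Cpu = (USL − μ̂) / (3σ̂) = (42.431 − 41.630) / (3 × 0.378) = 0.7063; Cpl = (μ̂ − LSL) / (3σ̂) = (41.630 − 41.137) / (3 × 0.378) = 0.4347; Cpk = min(Cpu, Cpl) = 0.4347

0.435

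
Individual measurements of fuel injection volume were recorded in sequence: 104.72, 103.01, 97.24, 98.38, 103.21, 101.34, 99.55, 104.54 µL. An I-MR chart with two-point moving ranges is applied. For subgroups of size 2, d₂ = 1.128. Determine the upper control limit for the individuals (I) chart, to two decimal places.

X̄ = (104.72 + 103.01 + 97.24 + 98.38 + 103.21 + 101.34 + 99.55 + 104.54) / 8 = 101.4988
Moving ranges: 1.71, 5.77, 1.14, 4.83, 1.87, 1.79, 4.99; M̄R̄ = 22.1000 / 7 = 3.1571
UCL = X̄ + 3·M̄R̄/d₂ = 101.4988 + 3 × 3.1571 / 1.128 = 109.8954

109.90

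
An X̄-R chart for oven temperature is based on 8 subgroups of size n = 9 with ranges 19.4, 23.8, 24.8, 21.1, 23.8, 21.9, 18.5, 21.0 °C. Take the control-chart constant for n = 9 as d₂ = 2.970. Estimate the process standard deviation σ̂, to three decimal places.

R̄ = (19.4 + 23.8 + 24.8 + 21.1 + 23.8 + 21.9 + 18.5 + 21.0) / 8 = 21.7875
σ̂ = R̄ / d₂ = 21.7875 / 2.970 = 7.3359

7.336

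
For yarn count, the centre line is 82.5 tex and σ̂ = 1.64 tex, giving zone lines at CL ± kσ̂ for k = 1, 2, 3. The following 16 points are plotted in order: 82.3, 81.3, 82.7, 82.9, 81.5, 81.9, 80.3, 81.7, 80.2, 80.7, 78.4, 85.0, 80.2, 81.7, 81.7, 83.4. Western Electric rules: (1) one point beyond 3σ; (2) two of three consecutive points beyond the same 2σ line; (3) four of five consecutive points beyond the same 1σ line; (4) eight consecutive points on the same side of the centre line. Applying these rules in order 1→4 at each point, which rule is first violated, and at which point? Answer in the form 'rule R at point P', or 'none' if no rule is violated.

rule 3 at point 11

Zone of each point (C = within 1σ̂, B = 1σ̂–2σ̂, A = 2σ̂–3σ̂, * = beyond 3σ̂; sign = side of CL): 1:-C, 2:-C, 3:+C, 4:+C, 5:-C, 6:-C, 7:-B, 8:-C, 9:-B, 10:-B, 11:-A, 12:+B, 13:-B, 14:-C, 15:-C, 16:+C
Rule 3 (four of five consecutive points beyond the same 1σ limit) is satisfied at point 11.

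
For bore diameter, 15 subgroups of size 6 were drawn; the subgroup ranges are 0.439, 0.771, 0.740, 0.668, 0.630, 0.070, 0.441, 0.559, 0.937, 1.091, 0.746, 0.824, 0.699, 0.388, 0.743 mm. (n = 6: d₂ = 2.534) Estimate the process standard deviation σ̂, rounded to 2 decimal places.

0.26

R̄ = (0.439 + 0.771 + 0.740 + 0.668 + 0.630 + 0.070 + 0.441 + 0.559 + 0.937 + 1.091 + 0.746 + 0.824 + 0.699 + 0.388 + 0.743) / 15 = 0.6497
σ̂ = R̄ / d₂ = 0.6497 / 2.534 = 0.2564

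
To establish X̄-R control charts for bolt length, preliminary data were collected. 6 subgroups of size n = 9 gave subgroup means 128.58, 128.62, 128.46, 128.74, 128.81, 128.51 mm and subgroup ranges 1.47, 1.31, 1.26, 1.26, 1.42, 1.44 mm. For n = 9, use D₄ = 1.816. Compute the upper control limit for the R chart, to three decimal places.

R̄ = (1.47 + 1.31 + 1.26 + 1.26 + 1.42 + 1.44) / 6 = 8.1600 / 6 = 1.3600
UCL_R = D₄·R̄ = 1.816 × 1.3600 = 2.4698

2.470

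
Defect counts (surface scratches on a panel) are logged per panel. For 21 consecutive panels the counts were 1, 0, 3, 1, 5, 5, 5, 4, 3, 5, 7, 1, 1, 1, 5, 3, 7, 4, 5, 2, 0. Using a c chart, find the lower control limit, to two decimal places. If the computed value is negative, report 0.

c̄ = (1 + 0 + 3 + 1 + 5 + 5 + 5 + 4 + 3 + 5 + 7 + 1 + 1 + 1 + 5 + 3 + 7 + 4 + 5 + 2 + 0) / 21 = 68 / 21 = 3.2381
LCL = c̄ − 3√c̄ = 3.2381 − 3 × 1.7995 = -2.1603 → 0 (cannot be negative)

0.00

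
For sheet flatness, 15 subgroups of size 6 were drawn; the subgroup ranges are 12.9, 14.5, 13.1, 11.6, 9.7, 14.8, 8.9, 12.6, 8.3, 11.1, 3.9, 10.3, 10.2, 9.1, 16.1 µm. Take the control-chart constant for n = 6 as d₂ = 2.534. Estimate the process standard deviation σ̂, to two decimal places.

R̄ = (12.9 + 14.5 + 13.1 + 11.6 + 9.7 + 14.8 + 8.9 + 12.6 + 8.3 + 11.1 + 3.9 + 10.3 + 10.2 + 9.1 + 16.1) / 15 = 11.1400
σ̂ = R̄ / d₂ = 11.1400 / 2.534 = 4.3962

4.40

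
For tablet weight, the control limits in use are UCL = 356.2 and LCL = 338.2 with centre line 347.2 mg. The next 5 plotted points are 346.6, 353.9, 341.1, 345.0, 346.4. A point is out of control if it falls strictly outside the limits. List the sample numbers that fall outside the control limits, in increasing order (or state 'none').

none

All 5 points lie within [338.2, 356.2].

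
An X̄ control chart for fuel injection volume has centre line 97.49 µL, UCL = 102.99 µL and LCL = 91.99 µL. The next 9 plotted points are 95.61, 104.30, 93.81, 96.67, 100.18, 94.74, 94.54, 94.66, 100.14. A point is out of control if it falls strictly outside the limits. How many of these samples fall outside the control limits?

Compare each point to [91.99, 102.99]: sample 2 = 104.30 > UCL.

1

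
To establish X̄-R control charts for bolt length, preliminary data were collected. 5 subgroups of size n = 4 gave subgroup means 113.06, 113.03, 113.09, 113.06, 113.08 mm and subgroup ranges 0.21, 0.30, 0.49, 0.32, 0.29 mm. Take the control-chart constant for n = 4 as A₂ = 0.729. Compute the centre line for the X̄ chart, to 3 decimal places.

113.064

X̄̄ = (113.06 + 113.03 + 113.09 + 113.06 + 113.08) / 5 = 565.3200 / 5 = 113.0640
CL = X̄̄ = 113.0640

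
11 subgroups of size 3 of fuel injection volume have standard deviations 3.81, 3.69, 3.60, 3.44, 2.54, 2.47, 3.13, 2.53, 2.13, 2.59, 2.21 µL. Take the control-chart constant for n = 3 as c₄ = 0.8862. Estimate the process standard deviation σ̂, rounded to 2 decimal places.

s̄ = (3.81 + 3.69 + 3.60 + 3.44 + 2.54 + 2.47 + 3.13 + 2.53 + 2.13 + 2.59 + 2.21) / 11 = 2.9218
σ̂ = s̄ / c₄ = 2.9218 / 0.8862 = 3.2970

3.30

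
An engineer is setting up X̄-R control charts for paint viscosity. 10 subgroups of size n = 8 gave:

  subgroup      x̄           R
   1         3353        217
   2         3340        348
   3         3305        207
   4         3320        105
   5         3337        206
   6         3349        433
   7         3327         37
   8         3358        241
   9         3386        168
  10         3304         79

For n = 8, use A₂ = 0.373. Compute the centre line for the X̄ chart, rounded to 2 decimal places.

3337.90

X̄̄ = (3353 + 3340 + 3305 + 3320 + 3337 + 3349 + 3327 + 3358 + 3386 + 3304) / 10 = 33379.0000 / 10 = 3337.9000
CL = X̄̄ = 3337.9000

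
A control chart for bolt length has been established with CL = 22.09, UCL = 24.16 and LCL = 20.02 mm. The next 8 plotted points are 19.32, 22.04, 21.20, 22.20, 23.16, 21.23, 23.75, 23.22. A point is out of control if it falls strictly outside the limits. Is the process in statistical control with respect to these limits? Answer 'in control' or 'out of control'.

Compare each point to [20.02, 24.16]: sample 1 = 19.32 < LCL.

out of control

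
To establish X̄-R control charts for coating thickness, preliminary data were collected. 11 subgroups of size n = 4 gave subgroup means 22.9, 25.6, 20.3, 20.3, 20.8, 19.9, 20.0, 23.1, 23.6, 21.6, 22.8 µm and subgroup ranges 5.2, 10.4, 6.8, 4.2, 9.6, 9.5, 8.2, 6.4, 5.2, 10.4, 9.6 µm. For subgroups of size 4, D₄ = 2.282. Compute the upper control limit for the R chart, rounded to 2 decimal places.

17.74

R̄ = (5.2 + 10.4 + 6.8 + 4.2 + 9.6 + 9.5 + 8.2 + 6.4 + 5.2 + 10.4 + 9.6) / 11 = 85.5000 / 11 = 7.7727
UCL_R = D₄·R̄ = 2.282 × 7.7727 = 17.7374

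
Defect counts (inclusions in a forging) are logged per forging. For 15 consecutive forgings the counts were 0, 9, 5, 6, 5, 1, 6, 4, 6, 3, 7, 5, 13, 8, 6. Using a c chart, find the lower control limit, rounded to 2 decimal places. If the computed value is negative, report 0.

c̄ = (0 + 9 + 5 + 6 + 5 + 1 + 6 + 4 + 6 + 3 + 7 + 5 + 13 + 8 + 6) / 15 = 84 / 15 = 5.6000
LCL = c̄ − 3√c̄ = 5.6000 − 3 × 2.3664 = -1.4993 → 0 (cannot be negative)

0.00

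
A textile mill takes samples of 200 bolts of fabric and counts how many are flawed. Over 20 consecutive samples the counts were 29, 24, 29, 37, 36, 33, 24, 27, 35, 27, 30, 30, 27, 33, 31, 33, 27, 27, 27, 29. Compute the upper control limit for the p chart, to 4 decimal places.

p̄ = Σdᵢ / (k·n) = 595 / (20 × 200) = 0.14875
UCL = p̄ + 3·√(p̄(1−p̄)/n) = 0.14875 + 3 × √(0.14875×0.85125/200) = 0.14875 + 3 × 0.02516 = 0.22424

0.2242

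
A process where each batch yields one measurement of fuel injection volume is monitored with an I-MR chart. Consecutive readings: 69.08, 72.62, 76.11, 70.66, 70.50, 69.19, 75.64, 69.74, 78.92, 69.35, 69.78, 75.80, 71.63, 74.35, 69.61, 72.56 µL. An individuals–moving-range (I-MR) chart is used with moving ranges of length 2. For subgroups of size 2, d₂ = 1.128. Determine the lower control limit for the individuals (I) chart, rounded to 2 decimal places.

60.50

X̄ = (69.08 + 72.62 + 76.11 + 70.66 + 70.50 + 69.19 + 75.64 + 69.74 + 78.92 + 69.35 + 69.78 + 75.80 + 71.63 + 74.35 + 69.61 + 72.56) / 16 = 72.2212
Moving ranges: 3.54, 3.49, 5.45, 0.16, 1.31, 6.45, 5.90, 9.18, 9.57, 0.43, 6.02, 4.17, 2.72, 4.74, 2.95; M̄R̄ = 66.0800 / 15 = 4.4053
LCL = X̄ − 3·M̄R̄/d₂ = 72.2212 − 3 × 4.4053 / 1.128 = 60.5049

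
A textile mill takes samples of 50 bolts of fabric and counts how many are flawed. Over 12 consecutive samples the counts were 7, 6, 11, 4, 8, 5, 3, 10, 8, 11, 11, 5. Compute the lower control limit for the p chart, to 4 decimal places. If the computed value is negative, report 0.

0.0000

p̄ = Σdᵢ / (k·n) = 89 / (12 × 50) = 0.14833
LCL = p̄ − 3·√(p̄(1−p̄)/n) = 0.14833 − 3 × 0.05027 = -0.00246 → 0 (negative, so LCL = 0)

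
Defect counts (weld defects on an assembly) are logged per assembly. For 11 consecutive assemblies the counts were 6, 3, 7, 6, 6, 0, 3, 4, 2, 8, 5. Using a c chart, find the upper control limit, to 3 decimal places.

c̄ = (6 + 3 + 7 + 6 + 6 + 0 + 3 + 4 + 2 + 8 + 5) / 11 = 50 / 11 = 4.5455
UCL = c̄ + 3√c̄ = 4.5455 + 3 × √4.5455 = 4.5455 + 3 × 2.1320 = 10.9415

10.941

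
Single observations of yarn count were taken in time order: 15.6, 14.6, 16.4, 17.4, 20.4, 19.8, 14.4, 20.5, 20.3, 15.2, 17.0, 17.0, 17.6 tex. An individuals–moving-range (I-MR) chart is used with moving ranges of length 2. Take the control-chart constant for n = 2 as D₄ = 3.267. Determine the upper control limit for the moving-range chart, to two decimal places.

Moving ranges: 1.0, 1.8, 1.0, 3.0, 0.6, 5.4, 6.1, 0.2, 5.1, 1.8, 0.0, 0.6; M̄R̄ = 26.6000 / 12 = 2.2167
UCL_MR = D₄·M̄R̄ = 3.267 × 2.2167 = 7.2419

7.24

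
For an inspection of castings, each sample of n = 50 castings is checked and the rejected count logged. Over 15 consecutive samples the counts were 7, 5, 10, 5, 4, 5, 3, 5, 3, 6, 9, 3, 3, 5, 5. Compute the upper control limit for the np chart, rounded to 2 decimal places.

p̄ = Σdᵢ / (k·n) = 78 / (15 × 50) = 0.10400
UCL = np̄ + 3·√(np̄(1−p̄)) = 5.2000 + 3 × √(5.2000×0.89600) = 5.2000 + 3 × 2.1585 = 11.6756

11.68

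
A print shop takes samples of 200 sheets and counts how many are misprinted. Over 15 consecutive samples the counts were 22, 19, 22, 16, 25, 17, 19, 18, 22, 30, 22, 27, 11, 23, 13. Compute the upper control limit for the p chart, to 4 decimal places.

p̄ = Σdᵢ / (k·n) = 306 / (15 × 200) = 0.10200
UCL = p̄ + 3·√(p̄(1−p̄)/n) = 0.10200 + 3 × √(0.10200×0.89800/200) = 0.10200 + 3 × 0.02140 = 0.16620

0.1662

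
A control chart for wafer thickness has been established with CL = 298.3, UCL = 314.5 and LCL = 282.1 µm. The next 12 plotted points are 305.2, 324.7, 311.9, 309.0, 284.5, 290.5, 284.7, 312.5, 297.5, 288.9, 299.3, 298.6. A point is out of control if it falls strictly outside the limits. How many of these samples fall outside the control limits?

1

Compare each point to [282.1, 314.5]: sample 2 = 324.7 > UCL.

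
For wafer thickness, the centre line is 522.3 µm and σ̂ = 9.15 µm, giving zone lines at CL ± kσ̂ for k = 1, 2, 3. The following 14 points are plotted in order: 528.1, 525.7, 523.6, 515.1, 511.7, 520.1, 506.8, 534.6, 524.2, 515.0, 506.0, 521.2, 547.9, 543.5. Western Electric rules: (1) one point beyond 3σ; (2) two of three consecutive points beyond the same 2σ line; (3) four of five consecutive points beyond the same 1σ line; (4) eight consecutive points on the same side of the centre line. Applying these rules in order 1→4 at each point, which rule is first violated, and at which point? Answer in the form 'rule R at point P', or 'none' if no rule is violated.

rule 2 at point 14

Zone of each point (C = within 1σ̂, B = 1σ̂–2σ̂, A = 2σ̂–3σ̂, * = beyond 3σ̂; sign = side of CL): 1:+C, 2:+C, 3:+C, 4:-C, 5:-B, 6:-C, 7:-B, 8:+B, 9:+C, 10:-C, 11:-B, 12:-C, 13:+A, 14:+A
Rule 2 (two of three consecutive points beyond the same 2σ limit) is satisfied at point 14.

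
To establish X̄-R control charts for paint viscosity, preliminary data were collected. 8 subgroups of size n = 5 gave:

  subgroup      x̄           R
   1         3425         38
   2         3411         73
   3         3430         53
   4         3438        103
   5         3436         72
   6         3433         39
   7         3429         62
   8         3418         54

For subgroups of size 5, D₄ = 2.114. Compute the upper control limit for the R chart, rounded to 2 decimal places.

R̄ = (38 + 73 + 53 + 103 + 72 + 39 + 62 + 54) / 8 = 494.0000 / 8 = 61.7500
UCL_R = D₄·R̄ = 2.114 × 61.7500 = 130.5395

130.54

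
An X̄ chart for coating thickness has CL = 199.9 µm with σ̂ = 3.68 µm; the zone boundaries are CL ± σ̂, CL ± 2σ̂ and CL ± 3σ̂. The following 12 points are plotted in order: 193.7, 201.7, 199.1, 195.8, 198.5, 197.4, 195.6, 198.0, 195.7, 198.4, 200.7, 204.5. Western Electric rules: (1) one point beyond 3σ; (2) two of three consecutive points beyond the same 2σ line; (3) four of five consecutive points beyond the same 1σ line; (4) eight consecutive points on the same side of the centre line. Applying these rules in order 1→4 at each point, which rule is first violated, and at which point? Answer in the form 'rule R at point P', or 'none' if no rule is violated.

Zone of each point (C = within 1σ̂, B = 1σ̂–2σ̂, A = 2σ̂–3σ̂, * = beyond 3σ̂; sign = side of CL): 1:-B, 2:+C, 3:-C, 4:-B, 5:-C, 6:-C, 7:-B, 8:-C, 9:-B, 10:-C, 11:+C, 12:+B
Rule 4 (eight consecutive points on the same side of the centre line) is satisfied at point 10.

rule 4 at point 10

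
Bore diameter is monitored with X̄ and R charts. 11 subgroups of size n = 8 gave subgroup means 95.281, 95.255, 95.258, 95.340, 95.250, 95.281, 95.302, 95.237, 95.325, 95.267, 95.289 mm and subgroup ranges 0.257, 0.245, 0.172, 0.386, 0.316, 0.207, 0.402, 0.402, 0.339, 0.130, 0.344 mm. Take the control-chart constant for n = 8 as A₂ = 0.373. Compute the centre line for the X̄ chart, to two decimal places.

X̄̄ = (95.281 + 95.255 + 95.258 + 95.340 + 95.250 + 95.281 + 95.302 + 95.237 + 95.325 + 95.267 + 95.289) / 11 = 1048.0850 / 11 = 95.2805
CL = X̄̄ = 95.2805

95.28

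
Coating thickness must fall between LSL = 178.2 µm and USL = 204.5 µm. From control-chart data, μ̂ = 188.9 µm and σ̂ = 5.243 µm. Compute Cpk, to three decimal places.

0.680

Cpu = (USL − μ̂) / (3σ̂) = (204.5 − 188.9) / (3 × 5.243) = 0.9918; Cpl = (μ̂ − LSL) / (3σ̂) = (188.9 − 178.2) / (3 × 5.243) = 0.6803; Cpk = min(Cpu, Cpl) = 0.6803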